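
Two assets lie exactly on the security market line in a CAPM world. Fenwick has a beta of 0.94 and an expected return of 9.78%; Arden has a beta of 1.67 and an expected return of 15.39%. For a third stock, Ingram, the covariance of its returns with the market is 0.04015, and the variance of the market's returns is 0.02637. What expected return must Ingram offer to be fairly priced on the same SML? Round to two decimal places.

14.26%

MRP = (15.39% − 9.78%) / (1.67 − 0.94) = 7.6849%
R_f = 9.78% − 0.94 × 7.6849% = 2.5562%
β_Ingram = Cov / Var(R_m) = 0.04015 / 0.02637 = 1.5226
E(R_Ingram) = R_f + β × MRP = 2.5562% + 1.5226 × 7.6849% = 14.26%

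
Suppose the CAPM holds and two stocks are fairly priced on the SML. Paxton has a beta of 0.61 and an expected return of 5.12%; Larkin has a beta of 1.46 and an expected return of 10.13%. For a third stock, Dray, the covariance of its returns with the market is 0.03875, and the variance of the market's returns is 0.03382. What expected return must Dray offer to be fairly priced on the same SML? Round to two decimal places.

8.28%

MRP = (10.13% − 5.12%) / (1.46 − 0.61) = 5.8941%
R_f = 5.12% − 0.61 × 5.8941% = 1.5246%
β_Dray = Cov / Var(R_m) = 0.03875 / 0.03382 = 1.1458
E(R_Dray) = R_f + β × MRP = 1.5246% + 1.1458 × 5.8941% = 8.28%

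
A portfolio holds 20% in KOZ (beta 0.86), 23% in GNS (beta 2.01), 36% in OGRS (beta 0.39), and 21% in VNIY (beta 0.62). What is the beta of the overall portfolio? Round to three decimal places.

β_P = Σ w_i β_i = 0.20×0.86 + 0.23×2.01 + 0.36×0.39 + 0.21×0.62 = 0.9049

0.905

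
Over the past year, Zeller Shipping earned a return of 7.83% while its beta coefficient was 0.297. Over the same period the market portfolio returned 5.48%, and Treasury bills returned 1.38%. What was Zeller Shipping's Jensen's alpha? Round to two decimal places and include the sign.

+5.23%

Market excess return = 5.48% − 1.38% = 4.10%
CAPM benchmark = R_f + β(R_m − R_f) = 1.38% + 0.297 × 4.10% = 2.59770%
α = actual − benchmark = 7.83% − 2.59770% = +5.23%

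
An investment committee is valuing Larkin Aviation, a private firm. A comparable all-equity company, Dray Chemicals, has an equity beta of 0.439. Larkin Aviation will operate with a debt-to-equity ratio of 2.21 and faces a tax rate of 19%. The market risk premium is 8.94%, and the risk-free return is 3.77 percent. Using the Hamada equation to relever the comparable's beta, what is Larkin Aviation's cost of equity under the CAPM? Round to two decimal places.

14.72%

β_L = β_U × [1 + (1 − t)(D/E)] = 0.439 × [1 + (1 − 0.19) × 2.21]
    = 0.439 × [1 + 0.81 × 2.21] = 0.439 × 2.7901 = 1.2249
E(R) = R_f + β_L × MRP = 3.77% + 1.2249 × 8.94% = 14.72%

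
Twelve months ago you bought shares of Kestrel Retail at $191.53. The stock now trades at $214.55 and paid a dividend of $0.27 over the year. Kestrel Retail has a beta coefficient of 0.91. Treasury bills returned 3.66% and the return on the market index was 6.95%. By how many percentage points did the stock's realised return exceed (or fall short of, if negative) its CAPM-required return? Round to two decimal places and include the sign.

Realised HPR = (P1 + D1 − P0) / P0 = (214.55 + 0.27 − 191.53) / 191.53 = 23.29 / 191.53 = 12.1600%
MRP = 6.95% − 3.66% = 3.29%
CAPM required = R_f + β·MRP = 3.66% + 0.91 × 3.29% = 6.6539%
α = realised − required = 12.1600% − 6.6539% = +5.51%

+5.51%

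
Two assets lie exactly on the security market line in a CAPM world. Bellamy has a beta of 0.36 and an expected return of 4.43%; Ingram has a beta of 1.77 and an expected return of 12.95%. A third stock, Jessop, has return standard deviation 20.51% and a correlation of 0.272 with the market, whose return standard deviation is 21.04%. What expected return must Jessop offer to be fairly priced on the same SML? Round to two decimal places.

3.86%

MRP = (12.95% − 4.43%) / (1.77 − 0.36) = 6.0426%
R_f = 4.43% − 0.36 × 6.0426% = 2.2547%
β_Jessop = ρ·σ_i/σ_m = 0.272 × 20.51 / 21.04 = 0.2651
E(R_Jessop) = R_f + β × MRP = 2.2547% + 0.2651 × 6.0426% = 3.86%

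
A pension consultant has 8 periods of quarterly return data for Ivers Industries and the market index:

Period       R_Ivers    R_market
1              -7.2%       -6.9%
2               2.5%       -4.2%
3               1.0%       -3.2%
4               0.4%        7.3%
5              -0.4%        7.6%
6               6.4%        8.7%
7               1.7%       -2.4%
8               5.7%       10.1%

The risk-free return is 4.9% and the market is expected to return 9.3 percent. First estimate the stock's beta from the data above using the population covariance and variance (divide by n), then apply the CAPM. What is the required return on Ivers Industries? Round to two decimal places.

Mean R_i = (-7.2 + 2.5 + 1.0 + 0.4 − 0.4 + 6.4 + 1.7 + 5.7) / 8 = 1.2625%
Mean R_m = (-6.9 − 4.2 − 3.2 + 7.3 + 7.6 + 8.7 − 2.4 + 10.1) / 8 = 2.1250%
Σ(R_i − R̄_i)(R_m − R̄_m) = 123.5675  ⇒  Cov = 123.5675 / 8 = 15.4459
Σ(R_m − R̄_m)² = 333.8750  ⇒  Var(R_m) = 333.8750 / 8 = 41.7344
β = Cov / Var(R_m) = 15.4459 / 41.7344 = 0.3701
MRP = 9.3% − 4.9% = 4.40%
E(R) = R_f + β × MRP = 4.9% + 0.3701 × 4.4% = 6.53%

6.53%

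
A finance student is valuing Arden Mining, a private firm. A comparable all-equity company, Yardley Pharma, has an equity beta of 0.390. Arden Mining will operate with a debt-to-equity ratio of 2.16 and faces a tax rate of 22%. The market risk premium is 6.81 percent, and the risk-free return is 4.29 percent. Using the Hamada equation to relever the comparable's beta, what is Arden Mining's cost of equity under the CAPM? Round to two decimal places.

11.42%

β_L = β_U × [1 + (1 − t)(D/E)] = 0.390 × [1 + (1 − 0.22) × 2.16]
    = 0.390 × [1 + 0.78 × 2.16] = 0.390 × 2.6848 = 1.0471
E(R) = R_f + β_L × MRP = 4.29% + 1.0471 × 6.81% = 11.42%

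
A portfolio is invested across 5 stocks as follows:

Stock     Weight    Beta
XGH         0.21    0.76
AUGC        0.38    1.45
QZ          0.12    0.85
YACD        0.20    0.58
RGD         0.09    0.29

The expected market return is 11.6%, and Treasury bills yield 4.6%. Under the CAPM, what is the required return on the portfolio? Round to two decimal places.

β_P = Σ w_i β_i = 0.21×0.76 + 0.38×1.45 + 0.12×0.85 + 0.20×0.58 + 0.09×0.29 = 0.9547
MRP = 11.6% − 4.6% = 7.00%
E(R_P) = R_f + β_P × MRP = 4.6% + 0.9547 × 7.0% = 11.28%

11.28%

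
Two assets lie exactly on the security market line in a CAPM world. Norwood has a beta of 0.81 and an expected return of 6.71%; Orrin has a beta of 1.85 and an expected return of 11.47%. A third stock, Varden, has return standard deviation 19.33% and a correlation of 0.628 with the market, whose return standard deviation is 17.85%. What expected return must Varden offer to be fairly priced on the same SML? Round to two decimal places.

6.12%

MRP = (11.47% − 6.71%) / (1.85 − 0.81) = 4.5769%
R_f = 6.71% − 0.81 × 4.5769% = 3.0027%
β_Varden = ρ·σ_i/σ_m = 0.628 × 19.33 / 17.85 = 0.6801
E(R_Varden) = R_f + β × MRP = 3.0027% + 0.6801 × 4.5769% = 6.12%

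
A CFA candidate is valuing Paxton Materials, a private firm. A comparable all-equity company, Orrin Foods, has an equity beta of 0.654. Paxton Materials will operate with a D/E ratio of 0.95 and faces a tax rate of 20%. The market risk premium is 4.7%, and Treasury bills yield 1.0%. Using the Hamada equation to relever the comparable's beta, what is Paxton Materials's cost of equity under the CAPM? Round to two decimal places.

β_L = β_U × [1 + (1 − t)(D/E)] = 0.654 × [1 + (1 − 0.20) × 0.95]
    = 0.654 × [1 + 0.80 × 0.95] = 0.654 × 1.7600 = 1.1510
E(R) = R_f + β_L × MRP = 1.0% + 1.1510 × 4.7% = 6.41%

6.41%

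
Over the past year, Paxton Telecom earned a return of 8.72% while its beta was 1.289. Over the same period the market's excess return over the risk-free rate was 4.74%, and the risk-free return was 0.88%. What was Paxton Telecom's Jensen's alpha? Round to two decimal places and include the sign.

+1.73%

CAPM benchmark = R_f + β(R_m − R_f) = 0.88% + 1.289 × 4.74% = 6.98986%
α = actual − benchmark = 8.72% − 6.98986% = +1.73%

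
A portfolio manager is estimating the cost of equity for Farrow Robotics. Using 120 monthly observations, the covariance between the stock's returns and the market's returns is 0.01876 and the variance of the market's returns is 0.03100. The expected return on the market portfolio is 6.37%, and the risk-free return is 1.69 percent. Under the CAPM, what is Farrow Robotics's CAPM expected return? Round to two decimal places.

β = Cov(R_i, R_m) / Var(R_m) = 0.01876 / 0.03100 = 0.6052
MRP = 6.37% − 1.69% = 4.68%
E(R) = R_f + β × MRP = 1.69% + 0.6052 × 4.68% = 4.52%

4.52%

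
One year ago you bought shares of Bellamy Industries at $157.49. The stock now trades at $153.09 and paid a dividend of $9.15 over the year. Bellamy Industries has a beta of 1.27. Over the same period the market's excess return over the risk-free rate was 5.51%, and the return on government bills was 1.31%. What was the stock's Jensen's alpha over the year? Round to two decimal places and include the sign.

-5.29%

Realised HPR = (P1 + D1 − P0) / P0 = (153.09 + 9.15 − 157.49) / 157.49 = 4.75 / 157.49 = 3.0161%
CAPM required = R_f + β·MRP = 1.31% + 1.27 × 5.51% = 8.3077%
α = realised − required = 3.0161% − 8.3077% = -5.29%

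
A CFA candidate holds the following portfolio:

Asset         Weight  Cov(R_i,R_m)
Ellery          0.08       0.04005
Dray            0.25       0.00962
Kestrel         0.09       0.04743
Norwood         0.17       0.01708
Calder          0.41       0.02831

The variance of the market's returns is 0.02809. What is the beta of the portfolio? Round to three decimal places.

0.868

β_Ellery = 0.04005 / 0.02809 = 1.4258
β_Dray = 0.00962 / 0.02809 = 0.3425
β_Kestrel = 0.04743 / 0.02809 = 1.6885
β_Norwood = 0.01708 / 0.02809 = 0.6080
β_Calder = 0.02831 / 0.02809 = 1.0078
β_P = Σ w_i β_i = 0.08×1.4258 + 0.25×0.3425 + 0.09×1.6885 + 0.17×0.6080 + 0.41×1.0078 = 0.8682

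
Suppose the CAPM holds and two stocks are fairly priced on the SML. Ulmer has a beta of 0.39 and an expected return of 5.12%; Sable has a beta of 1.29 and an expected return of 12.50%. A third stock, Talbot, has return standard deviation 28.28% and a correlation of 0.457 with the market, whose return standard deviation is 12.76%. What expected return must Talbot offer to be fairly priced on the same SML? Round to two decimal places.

MRP = (12.50% − 5.12%) / (1.29 − 0.39) = 8.2000%
R_f = 5.12% − 0.39 × 8.2000% = 1.9220%
β_Talbot = ρ·σ_i/σ_m = 0.457 × 28.28 / 12.76 = 1.0128
E(R_Talbot) = R_f + β × MRP = 1.9220% + 1.0128 × 8.2000% = 10.23%

10.23%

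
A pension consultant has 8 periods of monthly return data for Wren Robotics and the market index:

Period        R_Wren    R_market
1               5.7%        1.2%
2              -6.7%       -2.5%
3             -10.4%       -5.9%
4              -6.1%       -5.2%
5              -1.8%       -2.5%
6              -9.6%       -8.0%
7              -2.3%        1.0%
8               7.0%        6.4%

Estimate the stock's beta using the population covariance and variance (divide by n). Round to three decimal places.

1.276

Mean R_i = (5.7 − 6.7 − 10.4 − 6.1 − 1.8 − 9.6 − 2.3 + 7.0) / 8 = -3.0250%
Mean R_m = (1.2 − 2.5 − 5.9 − 5.2 − 2.5 − 8.0 + 1.0 + 6.4) / 8 = -1.9375%
Σ(R_i − R̄_i)(R_m − R̄_m) = 193.5825  ⇒  Cov = 193.5825 / 8 = 24.1978
Σ(R_m − R̄_m)² = 151.7188  ⇒  Var(R_m) = 151.7188 / 8 = 18.9649
β = Cov / Var(R_m) = 24.1978 / 18.9649 = 1.2759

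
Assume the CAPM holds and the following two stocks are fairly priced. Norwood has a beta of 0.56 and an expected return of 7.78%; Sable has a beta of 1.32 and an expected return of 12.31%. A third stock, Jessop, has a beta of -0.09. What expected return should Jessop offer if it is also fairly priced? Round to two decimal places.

3.91%

MRP (SML slope) = (12.31% − 7.78%) / (1.32 − 0.56) = 4.53% / 0.76 = 5.9605%
R_f (intercept) = 7.78% − 0.56 × 5.9605% = 4.4421%
E(R_Jessop) = R_f + β × MRP = 4.4421% + -0.09 × 5.9605% = 3.91%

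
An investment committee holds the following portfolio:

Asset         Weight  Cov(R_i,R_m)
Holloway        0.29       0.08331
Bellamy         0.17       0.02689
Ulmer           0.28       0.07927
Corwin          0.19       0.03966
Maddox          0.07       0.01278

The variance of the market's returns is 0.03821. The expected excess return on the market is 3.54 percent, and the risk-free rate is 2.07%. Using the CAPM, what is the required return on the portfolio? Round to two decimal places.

7.57%

β_Holloway = 0.08331 / 0.03821 = 2.1803
β_Bellamy = 0.02689 / 0.03821 = 0.7037
β_Ulmer = 0.07927 / 0.03821 = 2.0746
β_Corwin = 0.03966 / 0.03821 = 1.0379
β_Maddox = 0.01278 / 0.03821 = 0.3345
β_P = Σ w_i β_i = 0.29×2.1803 + 0.17×0.7037 + 0.28×2.0746 + 0.19×1.0379 + 0.07×0.3345 = 1.5534
E(R_P) = R_f + β_P × MRP = 2.07% + 1.5534 × 3.54% = 7.57%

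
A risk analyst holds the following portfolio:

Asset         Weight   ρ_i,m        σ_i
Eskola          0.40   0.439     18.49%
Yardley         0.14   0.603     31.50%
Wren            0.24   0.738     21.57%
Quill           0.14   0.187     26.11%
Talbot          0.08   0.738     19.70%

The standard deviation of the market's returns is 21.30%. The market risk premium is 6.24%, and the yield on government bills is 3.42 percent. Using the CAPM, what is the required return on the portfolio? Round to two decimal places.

β_Eskola = 0.439 × 18.49% / 21.30% = 0.3811
β_Yardley = 0.603 × 31.50% / 21.30% = 0.8918
β_Wren = 0.738 × 21.57% / 21.30% = 0.7474
β_Quill = 0.187 × 26.11% / 21.30% = 0.2292
β_Talbot = 0.738 × 19.70% / 21.30% = 0.6826
β_P = Σ w_i β_i = 0.40×0.3811 + 0.14×0.8918 + 0.24×0.7474 + 0.14×0.2292 + 0.08×0.6826 = 0.5434
E(R_P) = R_f + β_P × MRP = 3.42% + 0.5434 × 6.24% = 6.81%

6.81%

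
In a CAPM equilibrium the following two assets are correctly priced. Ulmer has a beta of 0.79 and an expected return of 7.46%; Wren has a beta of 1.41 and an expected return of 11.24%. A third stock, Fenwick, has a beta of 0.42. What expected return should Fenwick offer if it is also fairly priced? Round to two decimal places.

5.20%

MRP (SML slope) = (11.24% − 7.46%) / (1.41 − 0.79) = 3.78% / 0.62 = 6.0968%
R_f (intercept) = 7.46% − 0.79 × 6.0968% = 2.6435%
E(R_Fenwick) = R_f + β × MRP = 2.6435% + 0.42 × 6.0968% = 5.20%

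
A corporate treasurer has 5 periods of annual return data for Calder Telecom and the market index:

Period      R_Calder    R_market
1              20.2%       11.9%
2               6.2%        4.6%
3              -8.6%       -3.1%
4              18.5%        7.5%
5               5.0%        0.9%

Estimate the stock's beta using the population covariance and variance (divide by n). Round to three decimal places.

Mean R_i = (20.2 + 6.2 − 8.6 + 18.5 + 5.0) / 5 = 8.2600%
Mean R_m = (11.9 + 4.6 − 3.1 + 7.5 + 0.9) / 5 = 4.3600%
Σ(R_i − R̄_i)(R_m − R̄_m) = 258.7420  ⇒  Cov = 258.7420 / 5 = 51.7484
Σ(R_m − R̄_m)² = 134.3920  ⇒  Var(R_m) = 134.3920 / 5 = 26.8784
β = Cov / Var(R_m) = 51.7484 / 26.8784 = 1.9253

1.925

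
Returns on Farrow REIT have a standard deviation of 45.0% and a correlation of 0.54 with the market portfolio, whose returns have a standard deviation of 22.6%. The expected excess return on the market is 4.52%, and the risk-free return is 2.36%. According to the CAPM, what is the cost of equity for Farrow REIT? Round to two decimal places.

β = ρ × σ_i / σ_m = 0.54 × 45.0% / 22.6% = 1.0752
E(R) = 2.36% + 1.0752 × 4.52% = 7.22%

7.22%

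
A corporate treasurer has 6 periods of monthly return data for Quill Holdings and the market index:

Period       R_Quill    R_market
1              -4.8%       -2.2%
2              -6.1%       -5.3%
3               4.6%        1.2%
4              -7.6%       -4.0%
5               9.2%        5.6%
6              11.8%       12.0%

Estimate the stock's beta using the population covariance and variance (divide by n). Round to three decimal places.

1.214

Mean R_i = (-4.8 − 6.1 + 4.6 − 7.6 + 9.2 + 11.8) / 6 = 1.1833%
Mean R_m = (-2.2 − 5.3 + 1.2 − 4.0 + 5.6 + 12.0) / 6 = 1.2167%
Σ(R_i − R̄_i)(R_m − R̄_m) = 263.2917  ⇒  Cov = 263.2917 / 6 = 43.8820
Σ(R_m − R̄_m)² = 216.8483  ⇒  Var(R_m) = 216.8483 / 6 = 36.1414
β = Cov / Var(R_m) = 43.8820 / 36.1414 = 1.2142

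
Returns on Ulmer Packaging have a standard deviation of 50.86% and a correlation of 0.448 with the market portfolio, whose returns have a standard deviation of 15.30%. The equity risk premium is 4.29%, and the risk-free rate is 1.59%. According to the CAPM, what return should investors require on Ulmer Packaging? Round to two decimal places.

β = ρ × σ_i / σ_m = 0.448 × 50.86% / 15.30% = 1.4892
E(R) = 1.59% + 1.4892 × 4.29% = 7.98%

7.98%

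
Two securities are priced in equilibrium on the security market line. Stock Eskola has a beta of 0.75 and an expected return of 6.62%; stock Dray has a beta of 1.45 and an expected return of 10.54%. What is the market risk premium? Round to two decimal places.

Both satisfy E(R) = R_f + β·MRP, so the slope of the SML is
MRP = (10.54% − 6.62%) / (1.45 − 0.75) = 3.92% / 0.70 = 5.6000%

5.60%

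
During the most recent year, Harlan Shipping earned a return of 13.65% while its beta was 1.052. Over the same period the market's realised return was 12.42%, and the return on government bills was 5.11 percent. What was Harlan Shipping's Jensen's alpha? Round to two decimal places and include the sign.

Market excess return = 12.42% − 5.11% = 7.31%
CAPM benchmark = R_f + β(R_m − R_f) = 5.11% + 1.052 × 7.31% = 12.80012%
α = actual − benchmark = 13.65% − 12.80012% = +0.85%

+0.85%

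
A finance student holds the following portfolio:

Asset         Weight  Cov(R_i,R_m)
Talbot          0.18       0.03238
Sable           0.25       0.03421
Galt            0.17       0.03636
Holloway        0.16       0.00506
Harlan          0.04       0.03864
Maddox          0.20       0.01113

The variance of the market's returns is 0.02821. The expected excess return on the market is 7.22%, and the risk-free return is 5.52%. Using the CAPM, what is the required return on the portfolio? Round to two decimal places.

β_Talbot = 0.03238 / 0.02821 = 1.1478
β_Sable = 0.03421 / 0.02821 = 1.2127
β_Galt = 0.03636 / 0.02821 = 1.2889
β_Holloway = 0.00506 / 0.02821 = 0.1794
β_Harlan = 0.03864 / 0.02821 = 1.3697
β_Maddox = 0.01113 / 0.02821 = 0.3945
β_P = Σ w_i β_i = 0.18×1.1478 + 0.25×1.2127 + 0.17×1.2889 + 0.16×0.1794 + 0.04×1.3697 + 0.20×0.3945 = 0.8913
E(R_P) = R_f + β_P × MRP = 5.52% + 0.8913 × 7.22% = 11.96%

11.96%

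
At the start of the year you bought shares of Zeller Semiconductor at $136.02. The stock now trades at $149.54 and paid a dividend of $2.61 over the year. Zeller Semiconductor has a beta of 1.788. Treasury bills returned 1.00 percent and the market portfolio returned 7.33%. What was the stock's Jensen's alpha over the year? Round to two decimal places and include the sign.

Realised HPR = (P1 + D1 − P0) / P0 = (149.54 + 2.61 − 136.02) / 136.02 = 16.13 / 136.02 = 11.8586%
MRP = 7.33% − 1.00% = 6.33%
CAPM required = R_f + β·MRP = 1.00% + 1.788 × 6.33% = 12.31804%
α = realised − required = 11.8586% − 12.31804% = -0.46%

-0.46%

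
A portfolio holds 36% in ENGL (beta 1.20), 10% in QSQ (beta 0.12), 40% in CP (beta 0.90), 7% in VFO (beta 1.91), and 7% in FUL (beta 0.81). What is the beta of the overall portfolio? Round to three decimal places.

0.994

β_P = Σ w_i β_i = 0.36×1.20 + 0.10×0.12 + 0.40×0.90 + 0.07×1.91 + 0.07×0.81 = 0.9944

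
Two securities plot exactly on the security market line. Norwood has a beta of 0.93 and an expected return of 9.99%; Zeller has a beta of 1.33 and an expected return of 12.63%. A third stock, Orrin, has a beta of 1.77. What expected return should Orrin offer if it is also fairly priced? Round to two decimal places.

15.53%

MRP (SML slope) = (12.63% − 9.99%) / (1.33 − 0.93) = 2.64% / 0.40 = 6.6000%
R_f (intercept) = 9.99% − 0.93 × 6.6000% = 3.8520%
E(R_Orrin) = R_f + β × MRP = 3.8520% + 1.77 × 6.6000% = 15.53%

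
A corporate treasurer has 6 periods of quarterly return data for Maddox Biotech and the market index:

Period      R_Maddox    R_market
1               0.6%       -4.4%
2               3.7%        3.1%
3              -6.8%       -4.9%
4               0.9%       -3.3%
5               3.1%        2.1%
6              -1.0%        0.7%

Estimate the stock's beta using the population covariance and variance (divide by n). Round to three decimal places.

0.743

Mean R_i = (0.6 + 3.7 − 6.8 + 0.9 + 3.1 − 1.0) / 6 = 0.0833%
Mean R_m = (-4.4 + 3.1 − 4.9 − 3.3 + 2.1 + 0.7) / 6 = -1.1167%
Σ(R_i − R̄_i)(R_m − R̄_m) = 45.5483  ⇒  Cov = 45.5483 / 6 = 7.5914
Σ(R_m − R̄_m)² = 61.2883  ⇒  Var(R_m) = 61.2883 / 6 = 10.2147
β = Cov / Var(R_m) = 7.5914 / 10.2147 = 0.7432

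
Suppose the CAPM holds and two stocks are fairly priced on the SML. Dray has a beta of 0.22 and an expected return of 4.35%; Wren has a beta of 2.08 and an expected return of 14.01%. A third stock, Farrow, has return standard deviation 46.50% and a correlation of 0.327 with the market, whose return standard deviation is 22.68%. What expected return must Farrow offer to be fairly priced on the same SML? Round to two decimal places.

MRP = (14.01% − 4.35%) / (2.08 − 0.22) = 5.1935%
R_f = 4.35% − 0.22 × 5.1935% = 3.2074%
β_Farrow = ρ·σ_i/σ_m = 0.327 × 46.50 / 22.68 = 0.6704
E(R_Farrow) = R_f + β × MRP = 3.2074% + 0.6704 × 5.1935% = 6.69%

6.69%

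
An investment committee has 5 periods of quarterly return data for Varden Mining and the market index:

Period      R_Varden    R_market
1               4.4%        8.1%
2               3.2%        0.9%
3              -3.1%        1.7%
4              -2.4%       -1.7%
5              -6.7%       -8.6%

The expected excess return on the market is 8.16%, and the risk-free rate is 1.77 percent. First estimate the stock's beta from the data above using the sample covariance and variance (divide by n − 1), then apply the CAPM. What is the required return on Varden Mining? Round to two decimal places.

7.09%

Mean R_i = (4.4 + 3.2 − 3.1 − 2.4 − 6.7) / 5 = -0.9200%
Mean R_m = (8.1 + 0.9 + 1.7 − 1.7 − 8.6) / 5 = 0.0800%
Σ(R_i − R̄_i)(R_m − R̄_m) = 95.3180  ⇒  Cov = 95.3180 / 4 = 23.8295
Σ(R_m − R̄_m)² = 146.1280  ⇒  Var(R_m) = 146.1280 / 4 = 36.5320
β = Cov / Var(R_m) = 23.8295 / 36.5320 = 0.6523
E(R) = R_f + β × MRP = 1.77% + 0.6523 × 8.16% = 7.09%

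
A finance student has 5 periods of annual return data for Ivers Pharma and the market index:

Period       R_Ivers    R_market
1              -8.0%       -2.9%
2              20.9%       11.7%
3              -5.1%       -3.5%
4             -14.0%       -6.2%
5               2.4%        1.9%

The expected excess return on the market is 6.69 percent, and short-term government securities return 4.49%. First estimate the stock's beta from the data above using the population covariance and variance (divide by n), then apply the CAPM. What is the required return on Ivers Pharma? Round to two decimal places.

17.16%

Mean R_i = (-8.0 + 20.9 − 5.1 − 14.0 + 2.4) / 5 = -0.7600%
Mean R_m = (-2.9 + 11.7 − 3.5 − 6.2 + 1.9) / 5 = 0.2000%
Σ(R_i − R̄_i)(R_m − R̄_m) = 377.7000  ⇒  Cov = 377.7000 / 5 = 75.5400
Σ(R_m − R̄_m)² = 199.4000  ⇒  Var(R_m) = 199.4000 / 5 = 39.8800
β = Cov / Var(R_m) = 75.5400 / 39.8800 = 1.8942
E(R) = R_f + β × MRP = 4.49% + 1.8942 × 6.69% = 17.16%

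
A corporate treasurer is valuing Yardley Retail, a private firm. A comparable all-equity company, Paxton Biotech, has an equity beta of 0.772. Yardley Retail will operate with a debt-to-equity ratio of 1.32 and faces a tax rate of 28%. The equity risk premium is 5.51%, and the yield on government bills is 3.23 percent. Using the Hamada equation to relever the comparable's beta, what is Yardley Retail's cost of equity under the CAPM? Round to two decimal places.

11.53%

β_L = β_U × [1 + (1 − t)(D/E)] = 0.772 × [1 + (1 − 0.28) × 1.32]
    = 0.772 × [1 + 0.72 × 1.32] = 0.772 × 1.9504 = 1.5057
E(R) = R_f + β_L × MRP = 3.23% + 1.5057 × 5.51% = 11.53%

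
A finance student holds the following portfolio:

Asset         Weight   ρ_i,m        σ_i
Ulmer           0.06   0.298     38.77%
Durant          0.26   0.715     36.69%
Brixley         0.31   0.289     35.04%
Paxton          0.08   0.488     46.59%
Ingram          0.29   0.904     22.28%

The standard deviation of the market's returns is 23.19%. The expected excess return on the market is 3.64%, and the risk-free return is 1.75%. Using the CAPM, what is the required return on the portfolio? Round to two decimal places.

β_Ulmer = 0.298 × 38.77% / 23.19% = 0.4982
β_Durant = 0.715 × 36.69% / 23.19% = 1.1312
β_Brixley = 0.289 × 35.04% / 23.19% = 0.4367
β_Paxton = 0.488 × 46.59% / 23.19% = 0.9804
β_Ingram = 0.904 × 22.28% / 23.19% = 0.8685
β_P = Σ w_i β_i = 0.06×0.4982 + 0.26×1.1312 + 0.31×0.4367 + 0.08×0.9804 + 0.29×0.8685 = 0.7897
E(R_P) = R_f + β_P × MRP = 1.75% + 0.7897 × 3.64% = 4.62%

4.62%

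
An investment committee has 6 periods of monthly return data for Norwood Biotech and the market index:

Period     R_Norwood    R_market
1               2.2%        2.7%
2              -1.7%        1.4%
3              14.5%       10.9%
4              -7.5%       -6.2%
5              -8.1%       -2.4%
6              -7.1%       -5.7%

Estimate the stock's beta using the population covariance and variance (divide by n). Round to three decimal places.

Mean R_i = (2.2 − 1.7 + 14.5 − 7.5 − 8.1 − 7.1) / 6 = -1.2833%
Mean R_m = (2.7 + 1.4 + 10.9 − 6.2 − 2.4 − 5.7) / 6 = 0.1167%
Σ(R_i − R̄_i)(R_m − R̄_m) = 268.9183  ⇒  Cov = 268.9183 / 6 = 44.8197
Σ(R_m − R̄_m)² = 204.6683  ⇒  Var(R_m) = 204.6683 / 6 = 34.1114
β = Cov / Var(R_m) = 44.8197 / 34.1114 = 1.3139

1.314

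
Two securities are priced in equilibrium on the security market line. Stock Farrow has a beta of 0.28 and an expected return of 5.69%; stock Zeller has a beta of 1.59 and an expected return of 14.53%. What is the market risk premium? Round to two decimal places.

Both satisfy E(R) = R_f + β·MRP, so the slope of the SML is
MRP = (14.53% − 5.69%) / (1.59 − 0.28) = 8.84% / 1.31 = 6.7481%

6.75%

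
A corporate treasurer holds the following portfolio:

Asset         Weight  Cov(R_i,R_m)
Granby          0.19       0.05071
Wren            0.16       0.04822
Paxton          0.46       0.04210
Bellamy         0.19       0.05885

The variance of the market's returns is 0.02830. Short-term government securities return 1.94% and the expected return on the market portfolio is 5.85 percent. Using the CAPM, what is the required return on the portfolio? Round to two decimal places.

β_Granby = 0.05071 / 0.02830 = 1.7919
β_Wren = 0.04822 / 0.02830 = 1.7039
β_Paxton = 0.04210 / 0.02830 = 1.4876
β_Bellamy = 0.05885 / 0.02830 = 2.0795
β_P = Σ w_i β_i = 0.19×1.7919 + 0.16×1.7039 + 0.46×1.4876 + 0.19×2.0795 = 1.6925
MRP = 5.85% − 1.94% = 3.91%
E(R_P) = R_f + β_P × MRP = 1.94% + 1.6925 × 3.91% = 8.56%

8.56%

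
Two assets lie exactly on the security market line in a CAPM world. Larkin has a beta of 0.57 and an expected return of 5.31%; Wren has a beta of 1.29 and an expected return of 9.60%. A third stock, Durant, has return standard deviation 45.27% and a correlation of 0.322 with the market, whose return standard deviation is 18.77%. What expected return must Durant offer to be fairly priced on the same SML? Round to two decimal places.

MRP = (9.60% − 5.31%) / (1.29 − 0.57) = 5.9583%
R_f = 5.31% − 0.57 × 5.9583% = 1.9138%
β_Durant = ρ·σ_i/σ_m = 0.322 × 45.27 / 18.77 = 0.7766
E(R_Durant) = R_f + β × MRP = 1.9138% + 0.7766 × 5.9583% = 6.54%

6.54%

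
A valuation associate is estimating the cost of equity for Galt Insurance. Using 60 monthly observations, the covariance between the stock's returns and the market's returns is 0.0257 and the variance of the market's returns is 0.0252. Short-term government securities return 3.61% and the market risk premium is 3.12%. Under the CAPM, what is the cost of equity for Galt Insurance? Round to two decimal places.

6.79%

β = Cov(R_i, R_m) / Var(R_m) = 0.0257 / 0.0252 = 1.0198
E(R) = R_f + β × MRP = 3.61% + 1.0198 × 3.12% = 6.79%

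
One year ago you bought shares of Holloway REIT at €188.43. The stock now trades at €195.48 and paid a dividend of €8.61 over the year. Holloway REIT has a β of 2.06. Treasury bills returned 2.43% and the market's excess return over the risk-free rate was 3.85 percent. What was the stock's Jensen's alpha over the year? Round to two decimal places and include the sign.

-2.05%

Realised HPR = (P1 + D1 − P0) / P0 = (195.48 + 8.61 − 188.43) / 188.43 = 15.66 / 188.43 = 8.3108%
CAPM required = R_f + β·MRP = 2.43% + 2.06 × 3.85% = 10.3610%
α = realised − required = 8.3108% − 10.3610% = -2.05%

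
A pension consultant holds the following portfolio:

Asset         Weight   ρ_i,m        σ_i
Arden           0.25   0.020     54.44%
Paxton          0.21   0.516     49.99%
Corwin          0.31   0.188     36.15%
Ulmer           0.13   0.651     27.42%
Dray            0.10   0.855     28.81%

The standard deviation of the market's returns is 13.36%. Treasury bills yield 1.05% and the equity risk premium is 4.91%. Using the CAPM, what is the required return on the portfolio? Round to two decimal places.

β_Arden = 0.020 × 54.44% / 13.36% = 0.0815
β_Paxton = 0.516 × 49.99% / 13.36% = 1.9308
β_Corwin = 0.188 × 36.15% / 13.36% = 0.5087
β_Ulmer = 0.651 × 27.42% / 13.36% = 1.3361
β_Dray = 0.855 × 28.81% / 13.36% = 1.8438
β_P = Σ w_i β_i = 0.25×0.0815 + 0.21×1.9308 + 0.31×0.5087 + 0.13×1.3361 + 0.10×1.8438 = 0.9416
E(R_P) = R_f + β_P × MRP = 1.05% + 0.9416 × 4.91% = 5.67%

5.67%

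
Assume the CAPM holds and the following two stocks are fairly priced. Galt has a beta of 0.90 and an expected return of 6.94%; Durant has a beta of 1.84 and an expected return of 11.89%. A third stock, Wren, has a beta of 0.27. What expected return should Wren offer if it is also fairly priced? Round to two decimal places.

3.62%

MRP (SML slope) = (11.89% − 6.94%) / (1.84 − 0.90) = 4.95% / 0.94 = 5.2660%
R_f (intercept) = 6.94% − 0.90 × 5.2660% = 2.2006%
E(R_Wren) = R_f + β × MRP = 2.2006% + 0.27 × 5.2660% = 3.62%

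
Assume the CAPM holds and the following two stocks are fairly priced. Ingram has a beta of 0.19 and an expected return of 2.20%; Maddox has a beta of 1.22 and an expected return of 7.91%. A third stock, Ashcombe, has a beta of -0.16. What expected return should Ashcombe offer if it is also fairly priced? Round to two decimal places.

MRP (SML slope) = (7.91% − 2.20%) / (1.22 − 0.19) = 5.71% / 1.03 = 5.5437%
R_f (intercept) = 2.20% − 0.19 × 5.5437% = 1.1467%
E(R_Ashcombe) = R_f + β × MRP = 1.1467% + -0.16 × 5.5437% = 0.26%

0.26%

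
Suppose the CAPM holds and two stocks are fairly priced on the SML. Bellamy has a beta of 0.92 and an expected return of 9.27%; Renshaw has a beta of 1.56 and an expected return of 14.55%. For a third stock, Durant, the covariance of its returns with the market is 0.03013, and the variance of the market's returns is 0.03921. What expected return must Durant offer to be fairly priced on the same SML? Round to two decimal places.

MRP = (14.55% − 9.27%) / (1.56 − 0.92) = 8.2500%
R_f = 9.27% − 0.92 × 8.2500% = 1.6800%
β_Durant = Cov / Var(R_m) = 0.03013 / 0.03921 = 0.7684
E(R_Durant) = R_f + β × MRP = 1.6800% + 0.7684 × 8.2500% = 8.02%

8.02%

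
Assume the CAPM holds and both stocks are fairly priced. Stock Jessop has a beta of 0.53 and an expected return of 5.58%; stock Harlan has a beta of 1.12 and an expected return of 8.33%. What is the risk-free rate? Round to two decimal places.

3.11%

Both satisfy E(R) = R_f + β·MRP, so the slope of the SML is
MRP = (8.33% − 5.58%) / (1.12 − 0.53) = 2.75% / 0.59 = 4.6610%
R_f = E(R_Jessop) − β_Jessop·MRP = 5.58% − 0.53 × 4.6610% = 3.1097%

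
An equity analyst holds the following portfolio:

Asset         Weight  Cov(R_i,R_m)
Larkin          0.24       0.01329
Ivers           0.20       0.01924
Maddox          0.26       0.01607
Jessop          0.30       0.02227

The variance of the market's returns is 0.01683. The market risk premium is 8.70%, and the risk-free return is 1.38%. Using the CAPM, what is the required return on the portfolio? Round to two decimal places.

β_Larkin = 0.01329 / 0.01683 = 0.7897
β_Ivers = 0.01924 / 0.01683 = 1.1432
β_Maddox = 0.01607 / 0.01683 = 0.9548
β_Jessop = 0.02227 / 0.01683 = 1.3232
β_P = Σ w_i β_i = 0.24×0.7897 + 0.20×1.1432 + 0.26×0.9548 + 0.30×1.3232 = 1.0634
E(R_P) = R_f + β_P × MRP = 1.38% + 1.0634 × 8.70% = 10.63%

10.63%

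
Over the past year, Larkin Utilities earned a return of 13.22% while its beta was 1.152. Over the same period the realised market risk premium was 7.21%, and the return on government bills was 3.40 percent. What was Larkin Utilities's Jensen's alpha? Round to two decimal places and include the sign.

CAPM benchmark = R_f + β(R_m − R_f) = 3.40% + 1.152 × 7.21% = 11.70592%
α = actual − benchmark = 13.22% − 11.70592% = +1.51%

+1.51%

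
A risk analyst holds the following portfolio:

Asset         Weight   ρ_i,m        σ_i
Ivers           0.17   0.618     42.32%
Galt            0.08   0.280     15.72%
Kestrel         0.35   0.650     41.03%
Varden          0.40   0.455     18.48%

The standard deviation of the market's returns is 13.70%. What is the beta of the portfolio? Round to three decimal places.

1.277

β_Ivers = 0.618 × 42.32% / 13.70% = 1.9090
β_Galt = 0.280 × 15.72% / 13.70% = 0.3213
β_Kestrel = 0.650 × 41.03% / 13.70% = 1.9467
β_Varden = 0.455 × 18.48% / 13.70% = 0.6138
β_P = Σ w_i β_i = 0.17×1.9090 + 0.08×0.3213 + 0.35×1.9467 + 0.40×0.6138 = 1.2771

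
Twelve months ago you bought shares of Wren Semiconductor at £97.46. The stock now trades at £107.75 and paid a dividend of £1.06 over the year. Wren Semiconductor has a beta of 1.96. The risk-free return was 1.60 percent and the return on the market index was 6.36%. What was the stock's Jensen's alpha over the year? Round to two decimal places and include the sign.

Realised HPR = (P1 + D1 − P0) / P0 = (107.75 + 1.06 − 97.46) / 97.46 = 11.35 / 97.46 = 11.6458%
MRP = 6.36% − 1.60% = 4.76%
CAPM required = R_f + β·MRP = 1.60% + 1.96 × 4.76% = 10.9296%
α = realised − required = 11.6458% − 10.9296% = +0.72%

+0.72%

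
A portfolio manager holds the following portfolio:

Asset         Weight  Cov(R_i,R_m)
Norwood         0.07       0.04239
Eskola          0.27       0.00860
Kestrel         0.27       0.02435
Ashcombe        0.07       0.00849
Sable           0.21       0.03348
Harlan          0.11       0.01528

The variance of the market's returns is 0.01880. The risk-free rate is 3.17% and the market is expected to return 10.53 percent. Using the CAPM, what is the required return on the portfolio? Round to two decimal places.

β_Norwood = 0.04239 / 0.01880 = 2.2548
β_Eskola = 0.00860 / 0.01880 = 0.4574
β_Kestrel = 0.02435 / 0.01880 = 1.2952
β_Ashcombe = 0.00849 / 0.01880 = 0.4516
β_Sable = 0.03348 / 0.01880 = 1.7809
β_Harlan = 0.01528 / 0.01880 = 0.8128
β_P = Σ w_i β_i = 0.07×2.2548 + 0.27×0.4574 + 0.27×1.2952 + 0.07×0.4516 + 0.21×1.7809 + 0.11×0.8128 = 1.1260
MRP = 10.53% − 3.17% = 7.36%
E(R_P) = R_f + β_P × MRP = 3.17% + 1.1260 × 7.36% = 11.46%

11.46%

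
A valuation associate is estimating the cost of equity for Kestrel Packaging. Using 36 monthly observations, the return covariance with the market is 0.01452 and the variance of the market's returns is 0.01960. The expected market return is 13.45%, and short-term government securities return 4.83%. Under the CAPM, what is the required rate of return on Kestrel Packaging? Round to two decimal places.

β = Cov(R_i, R_m) / Var(R_m) = 0.01452 / 0.01960 = 0.7408
MRP = 13.45% − 4.83% = 8.62%
E(R) = R_f + β × MRP = 4.83% + 0.7408 × 8.62% = 11.22%

11.22%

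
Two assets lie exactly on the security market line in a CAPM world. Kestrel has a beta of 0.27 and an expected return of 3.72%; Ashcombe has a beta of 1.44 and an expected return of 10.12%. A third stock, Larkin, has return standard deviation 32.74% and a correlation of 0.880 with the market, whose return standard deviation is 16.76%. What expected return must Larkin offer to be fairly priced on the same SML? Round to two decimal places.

MRP = (10.12% − 3.72%) / (1.44 − 0.27) = 5.4701%
R_f = 3.72% − 0.27 × 5.4701% = 2.2431%
β_Larkin = ρ·σ_i/σ_m = 0.880 × 32.74 / 16.76 = 1.7190
E(R_Larkin) = R_f + β × MRP = 2.2431% + 1.7190 × 5.4701% = 11.65%

11.65%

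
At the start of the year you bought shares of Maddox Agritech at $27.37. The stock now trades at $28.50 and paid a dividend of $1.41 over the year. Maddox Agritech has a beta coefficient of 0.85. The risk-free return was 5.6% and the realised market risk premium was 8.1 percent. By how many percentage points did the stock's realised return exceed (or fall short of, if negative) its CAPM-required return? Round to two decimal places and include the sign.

Realised HPR = (P1 + D1 − P0) / P0 = (28.50 + 1.41 − 27.37) / 27.37 = 2.54 / 27.37 = 9.2802%
CAPM required = R_f + β·MRP = 5.6% + 0.85 × 8.1% = 12.4850%
α = realised − required = 9.2802% − 12.4850% = -3.20%

-3.20%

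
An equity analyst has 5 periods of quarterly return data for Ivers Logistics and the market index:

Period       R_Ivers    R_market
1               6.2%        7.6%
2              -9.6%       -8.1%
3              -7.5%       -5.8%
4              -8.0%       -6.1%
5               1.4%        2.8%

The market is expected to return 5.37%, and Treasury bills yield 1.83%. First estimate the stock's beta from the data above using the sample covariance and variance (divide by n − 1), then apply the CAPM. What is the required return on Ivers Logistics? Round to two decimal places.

5.44%

Mean R_i = (6.2 − 9.6 − 7.5 − 8.0 + 1.4) / 5 = -3.5000%
Mean R_m = (7.6 − 8.1 − 5.8 − 6.1 + 2.8) / 5 = -1.9200%
Σ(R_i − R̄_i)(R_m − R̄_m) = 187.5000  ⇒  Cov = 187.5000 / 4 = 46.8750
Σ(R_m − R̄_m)² = 183.6280  ⇒  Var(R_m) = 183.6280 / 4 = 45.9070
β = Cov / Var(R_m) = 46.8750 / 45.9070 = 1.0211
MRP = 5.37% − 1.83% = 3.54%
E(R) = R_f + β × MRP = 1.83% + 1.0211 × 3.54% = 5.44%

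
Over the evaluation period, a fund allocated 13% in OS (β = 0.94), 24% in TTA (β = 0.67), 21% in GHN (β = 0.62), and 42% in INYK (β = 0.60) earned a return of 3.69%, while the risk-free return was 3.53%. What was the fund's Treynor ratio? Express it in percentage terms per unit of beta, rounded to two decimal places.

0.24%

β_P = 0.13×0.94 + 0.24×0.67 + 0.21×0.62 + 0.42×0.60 = 0.6652
Treynor = (R_P − R_f) / β_P = (3.69% − 3.53%) / 0.6652 = 0.16% / 0.6652 = 0.24%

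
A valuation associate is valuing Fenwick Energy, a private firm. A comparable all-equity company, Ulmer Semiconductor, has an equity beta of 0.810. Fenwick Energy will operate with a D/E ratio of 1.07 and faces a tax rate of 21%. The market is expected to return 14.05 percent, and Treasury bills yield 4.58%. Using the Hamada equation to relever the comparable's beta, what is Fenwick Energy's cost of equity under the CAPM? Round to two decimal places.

18.73%

β_L = β_U × [1 + (1 − t)(D/E)] = 0.810 × [1 + (1 − 0.21) × 1.07]
    = 0.810 × [1 + 0.79 × 1.07] = 0.810 × 1.8453 = 1.4947
MRP = 14.05% − 4.58% = 9.47%
E(R) = R_f + β_L × MRP = 4.58% + 1.4947 × 9.47% = 18.73%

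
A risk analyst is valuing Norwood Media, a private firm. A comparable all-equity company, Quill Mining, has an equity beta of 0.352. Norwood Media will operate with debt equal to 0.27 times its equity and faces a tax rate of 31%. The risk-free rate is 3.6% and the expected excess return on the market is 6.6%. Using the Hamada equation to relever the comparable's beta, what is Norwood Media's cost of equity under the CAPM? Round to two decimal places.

6.36%

β_L = β_U × [1 + (1 − t)(D/E)] = 0.352 × [1 + (1 − 0.31) × 0.27]
    = 0.352 × [1 + 0.69 × 0.27] = 0.352 × 1.1863 = 0.4176
E(R) = R_f + β_L × MRP = 3.6% + 0.4176 × 6.6% = 6.36%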